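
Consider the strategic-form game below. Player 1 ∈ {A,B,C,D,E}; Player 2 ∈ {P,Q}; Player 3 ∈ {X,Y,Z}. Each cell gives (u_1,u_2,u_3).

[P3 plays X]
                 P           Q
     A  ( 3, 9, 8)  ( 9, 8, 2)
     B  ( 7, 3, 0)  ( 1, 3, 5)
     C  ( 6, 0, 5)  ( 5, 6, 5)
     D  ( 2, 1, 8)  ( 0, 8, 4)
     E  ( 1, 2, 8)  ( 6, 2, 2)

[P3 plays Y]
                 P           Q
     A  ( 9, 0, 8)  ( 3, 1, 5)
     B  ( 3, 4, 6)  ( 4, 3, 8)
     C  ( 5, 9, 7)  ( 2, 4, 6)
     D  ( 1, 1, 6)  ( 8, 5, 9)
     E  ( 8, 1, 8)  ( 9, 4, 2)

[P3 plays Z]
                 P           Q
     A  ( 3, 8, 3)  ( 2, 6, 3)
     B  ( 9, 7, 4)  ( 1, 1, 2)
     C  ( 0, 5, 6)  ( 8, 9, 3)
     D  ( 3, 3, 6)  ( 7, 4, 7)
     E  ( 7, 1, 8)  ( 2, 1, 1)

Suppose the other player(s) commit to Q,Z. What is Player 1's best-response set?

u_1(A vs Q,Z) = 2
u_1(B vs Q,Z) = 1
u_1(C vs Q,Z) = 8
u_1(D vs Q,Z) = 7
u_1(E vs Q,Z) = 2
max payoff 8 at {C}

P1 best: {C}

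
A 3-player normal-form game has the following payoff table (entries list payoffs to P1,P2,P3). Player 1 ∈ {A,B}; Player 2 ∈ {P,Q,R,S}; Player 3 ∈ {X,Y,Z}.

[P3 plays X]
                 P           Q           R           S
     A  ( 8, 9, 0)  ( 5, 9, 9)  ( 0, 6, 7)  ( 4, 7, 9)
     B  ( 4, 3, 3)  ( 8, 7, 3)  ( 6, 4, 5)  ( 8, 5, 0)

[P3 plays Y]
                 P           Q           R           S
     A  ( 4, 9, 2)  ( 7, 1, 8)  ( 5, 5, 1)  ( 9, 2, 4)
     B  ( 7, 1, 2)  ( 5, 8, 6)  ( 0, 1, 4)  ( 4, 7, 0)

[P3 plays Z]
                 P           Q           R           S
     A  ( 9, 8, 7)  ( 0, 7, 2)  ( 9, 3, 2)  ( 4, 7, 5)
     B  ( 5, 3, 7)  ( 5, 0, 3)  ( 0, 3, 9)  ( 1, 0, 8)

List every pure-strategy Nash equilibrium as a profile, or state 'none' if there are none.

(A,P,X): not NE [P3→Z gives 7>0]
(A,P,Y): not NE [P1→B gives 7>4; P3→Z gives 7>2]
(A,P,Z): NE
(A,Q,X): not NE [P1→B gives 8>5]
(A,Q,Y): not NE [P2→P gives 9>1; P3→X gives 9>8]
(A,Q,Z): not NE [P1→B gives 5>0; P2→P gives 8>7; P3→X gives 9>2]
(A,R,X): not NE [P1→B gives 6>0; P2→Q gives 9>6]
(A,R,Y): not NE [P2→P gives 9>5; P3→X gives 7>1]
(A,R,Z): not NE [P2→P gives 8>3; P3→X gives 7>2]
(A,S,X): not NE [P1→B gives 8>4; P2→Q gives 9>7]
(A,S,Y): not NE [P2→P gives 9>2; P3→X gives 9>4]
(A,S,Z): not NE [P2→P gives 8>7; P3→X gives 9>5]
(B,P,X): not NE [P1→A gives 8>4; P2→Q gives 7>3; P3→Z gives 7>3]
(B,P,Y): not NE [P2→Q gives 8>1; P3→Z gives 7>2]
(B,P,Z): not NE [P1→A gives 9>5]
(B,Q,X): not NE [P3→Y gives 6>3]
(B,Q,Y): not NE [P1→A gives 7>5]
(B,Q,Z): not NE [P2→R gives 3>0; P3→Y gives 6>3]
(B,R,X): not NE [P2→Q gives 7>4; P3→Z gives 9>5]
(B,R,Y): not NE [P1→A gives 5>0; P2→Q gives 8>1; P3→Z gives 9>4]
(B,R,Z): not NE [P1→A gives 9>0]
(B,S,X): not NE [P2→Q gives 7>5; P3→Z gives 8>0]
(B,S,Y): not NE [P1→A gives 9>4; P2→Q gives 8>7; P3→Z gives 8>0]
(B,S,Z): not NE [P1→A gives 4>1; P2→R gives 3>0]

PSNE = {(A,P,Z)}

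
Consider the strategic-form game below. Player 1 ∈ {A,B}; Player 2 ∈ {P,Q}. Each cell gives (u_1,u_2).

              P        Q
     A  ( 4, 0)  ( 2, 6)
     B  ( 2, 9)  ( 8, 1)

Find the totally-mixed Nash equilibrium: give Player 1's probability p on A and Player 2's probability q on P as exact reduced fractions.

P1 indiff ⇒ q·4+(1-q)·2 = q·2+(1-q)·8 ⇒ q(2) = (1-q)(6) ⇒ q = 3/4
P2 indiff ⇒ p·0+(1-p)·9 = p·6+(1-p)·1 ⇒ p(-6) = (1-p)(-8) ⇒ p = 4/7

p=4/7, q=3/4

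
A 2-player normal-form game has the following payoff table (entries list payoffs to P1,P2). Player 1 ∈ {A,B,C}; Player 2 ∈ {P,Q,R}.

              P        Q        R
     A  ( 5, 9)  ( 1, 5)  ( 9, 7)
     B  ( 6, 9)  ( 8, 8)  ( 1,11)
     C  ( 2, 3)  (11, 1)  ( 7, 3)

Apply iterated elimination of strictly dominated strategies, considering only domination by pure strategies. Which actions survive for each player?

Remaining: P1:{A,B} P2:{P,R}

P2 drop Q (P beats it: A:9>5 B:9>8 C:3>1)
P1 drop C (A beats it: P:5>2 R:9>7)
P1→{A,B} P2→{P,R}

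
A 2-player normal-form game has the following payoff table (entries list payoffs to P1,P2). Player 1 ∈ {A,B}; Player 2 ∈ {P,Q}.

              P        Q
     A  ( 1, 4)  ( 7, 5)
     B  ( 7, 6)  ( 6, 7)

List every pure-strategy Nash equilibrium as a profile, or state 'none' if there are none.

PSNE = {(A,Q)}

(A,P): not NE [P1→B gives 7>1; P2→Q gives 5>4]
(A,Q): NE
(B,P): not NE [P2→Q gives 7>6]
(B,Q): not NE [P1→A gives 7>6]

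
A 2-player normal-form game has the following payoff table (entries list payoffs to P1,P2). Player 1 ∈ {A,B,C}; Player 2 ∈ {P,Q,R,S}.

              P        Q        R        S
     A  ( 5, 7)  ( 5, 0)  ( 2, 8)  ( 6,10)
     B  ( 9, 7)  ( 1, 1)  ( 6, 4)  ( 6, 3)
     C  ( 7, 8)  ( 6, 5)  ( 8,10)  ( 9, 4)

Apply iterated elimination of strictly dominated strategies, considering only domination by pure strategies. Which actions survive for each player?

P1 drop A (C beats it: P:7>5 Q:6>5 R:8>2 S:9>6)
P2 drop Q (P beats it: B:7>1 C:8>5)
P2 drop S (P beats it: B:7>3 C:8>4)
P1→{B,C} P2→{P,R}

Survivors P1:{B,C} P2:{P,R}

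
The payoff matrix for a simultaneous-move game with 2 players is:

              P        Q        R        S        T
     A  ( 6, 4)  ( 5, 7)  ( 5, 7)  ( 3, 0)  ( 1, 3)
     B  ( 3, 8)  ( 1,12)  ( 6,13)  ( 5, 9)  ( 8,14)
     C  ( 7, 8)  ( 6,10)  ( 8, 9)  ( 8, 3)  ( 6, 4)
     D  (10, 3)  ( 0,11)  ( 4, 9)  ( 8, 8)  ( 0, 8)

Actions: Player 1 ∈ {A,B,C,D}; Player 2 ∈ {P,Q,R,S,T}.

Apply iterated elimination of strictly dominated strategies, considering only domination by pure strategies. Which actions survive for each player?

Remaining: P1:{B,C} P2:{Q,R,T}

P1 drop A (C beats it: P:7>6 Q:6>5 R:8>5 S:8>3 T:6>1)
P2 drop P (Q beats it: B:12>8 C:10>8 D:11>3)
P2 drop S (Q beats it: B:12>9 C:10>3 D:11>8)
P1 drop D (B beats it: Q:1>0 R:6>4 T:8>0)
P1→{B,C} P2→{Q,R,T}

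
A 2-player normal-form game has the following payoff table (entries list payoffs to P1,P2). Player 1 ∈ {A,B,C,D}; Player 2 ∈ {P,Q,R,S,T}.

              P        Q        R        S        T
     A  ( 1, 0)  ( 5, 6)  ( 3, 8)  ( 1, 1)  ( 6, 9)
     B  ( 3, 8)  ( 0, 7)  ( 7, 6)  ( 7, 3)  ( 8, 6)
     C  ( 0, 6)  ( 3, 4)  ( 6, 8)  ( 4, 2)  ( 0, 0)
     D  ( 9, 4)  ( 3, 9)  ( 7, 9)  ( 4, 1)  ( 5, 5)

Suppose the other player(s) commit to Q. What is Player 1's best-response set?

argmax u_1 = {A}

u_1(A vs Q) = 5
u_1(B vs Q) = 0
u_1(C vs Q) = 3
u_1(D vs Q) = 3
max payoff 5 at {A}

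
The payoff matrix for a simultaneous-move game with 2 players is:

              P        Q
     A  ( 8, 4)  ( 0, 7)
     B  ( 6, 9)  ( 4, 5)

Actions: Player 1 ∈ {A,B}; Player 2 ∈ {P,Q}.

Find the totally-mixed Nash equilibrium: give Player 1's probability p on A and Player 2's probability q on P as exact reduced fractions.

p=4/7, q=2/3

P1 indiff ⇒ q·8+(1-q)·0 = q·6+(1-q)·4 ⇒ q(2) = (1-q)(4) ⇒ q = 2/3
P2 indiff ⇒ p·4+(1-p)·9 = p·7+(1-p)·5 ⇒ p(-3) = (1-p)(-4) ⇒ p = 4/7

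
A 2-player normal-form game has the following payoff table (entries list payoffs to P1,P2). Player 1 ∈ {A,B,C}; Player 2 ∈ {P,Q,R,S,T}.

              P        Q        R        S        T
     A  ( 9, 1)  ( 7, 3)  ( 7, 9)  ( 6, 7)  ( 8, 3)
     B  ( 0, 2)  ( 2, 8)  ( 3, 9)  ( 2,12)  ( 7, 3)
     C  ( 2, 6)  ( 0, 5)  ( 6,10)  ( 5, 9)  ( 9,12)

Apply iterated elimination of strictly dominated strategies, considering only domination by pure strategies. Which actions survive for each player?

P1 drop B (A beats it: P:9>0 Q:7>2 R:7>3 S:6>2 T:8>7)
P2 drop P (R beats it: A:9>1 C:10>6)
P2 drop Q (R beats it: A:9>3 C:10>5)
P2 drop S (R beats it: A:9>7 C:10>9)
P1→{A,C} P2→{R,T}

Remaining: P1:{A,C} P2:{R,T}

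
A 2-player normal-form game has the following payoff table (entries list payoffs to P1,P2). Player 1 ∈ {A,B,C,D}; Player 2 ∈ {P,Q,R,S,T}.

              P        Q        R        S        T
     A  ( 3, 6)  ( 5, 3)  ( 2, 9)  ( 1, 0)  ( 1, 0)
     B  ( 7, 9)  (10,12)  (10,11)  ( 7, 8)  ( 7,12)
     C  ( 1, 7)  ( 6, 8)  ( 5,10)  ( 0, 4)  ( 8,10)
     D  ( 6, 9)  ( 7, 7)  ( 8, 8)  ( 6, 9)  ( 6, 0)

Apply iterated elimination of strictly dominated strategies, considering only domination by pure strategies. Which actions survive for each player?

IESDS → P1:{B,C} P2:{Q,R,T}

P1 drop A (B beats it: P:7>3 Q:10>5 R:10>2 S:7>1 T:7>1)
P1 drop D (B beats it: P:7>6 Q:10>7 R:10>8 S:7>6 T:7>6)
P2 drop P (Q beats it: B:12>9 C:8>7)
P2 drop S (Q beats it: B:12>8 C:8>4)
P1→{B,C} P2→{Q,R,T}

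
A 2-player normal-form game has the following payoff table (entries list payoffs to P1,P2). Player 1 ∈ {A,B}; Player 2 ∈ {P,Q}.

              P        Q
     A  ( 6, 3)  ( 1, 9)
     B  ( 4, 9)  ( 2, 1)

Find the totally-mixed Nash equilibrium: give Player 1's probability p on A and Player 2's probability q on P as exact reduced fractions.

P1 indiff ⇒ q·6+(1-q)·1 = q·4+(1-q)·2 ⇒ q(2) = (1-q)(1) ⇒ q = 1/3
P2 indiff ⇒ p·3+(1-p)·9 = p·9+(1-p)·1 ⇒ p(-6) = (1-p)(-8) ⇒ p = 4/7

P1 mixes 4/7 on A; P2 mixes 1/3 on P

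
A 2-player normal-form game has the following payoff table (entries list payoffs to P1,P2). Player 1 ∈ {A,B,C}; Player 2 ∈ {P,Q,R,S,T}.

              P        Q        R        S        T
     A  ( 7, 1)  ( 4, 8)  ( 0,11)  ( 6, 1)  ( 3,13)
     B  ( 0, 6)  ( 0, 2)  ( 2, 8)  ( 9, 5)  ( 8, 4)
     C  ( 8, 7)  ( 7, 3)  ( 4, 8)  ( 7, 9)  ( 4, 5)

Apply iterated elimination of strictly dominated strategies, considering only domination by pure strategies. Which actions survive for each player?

Survivors P1:{B,C} P2:{R,S}

P1 drop A (C beats it: P:8>7 Q:7>4 R:4>0 S:7>6 T:4>3)
P2 drop P (R beats it: B:8>6 C:8>7)
P2 drop Q (R beats it: B:8>2 C:8>3)
P2 drop T (R beats it: B:8>4 C:8>5)
P1→{B,C} P2→{R,S}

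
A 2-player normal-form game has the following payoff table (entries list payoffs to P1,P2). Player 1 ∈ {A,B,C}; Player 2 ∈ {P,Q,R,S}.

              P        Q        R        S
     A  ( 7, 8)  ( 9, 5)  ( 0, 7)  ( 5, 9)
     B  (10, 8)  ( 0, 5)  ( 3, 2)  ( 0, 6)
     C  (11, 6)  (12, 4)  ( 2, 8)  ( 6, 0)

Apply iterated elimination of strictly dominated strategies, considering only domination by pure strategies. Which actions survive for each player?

Remaining: P1:{B,C} P2:{P,R}

P1 drop A (C beats it: P:11>7 Q:12>9 R:2>0 S:6>5)
P2 drop Q (P beats it: B:8>5 C:6>4)
P2 drop S (P beats it: B:8>6 C:6>0)
P1→{B,C} P2→{P,R}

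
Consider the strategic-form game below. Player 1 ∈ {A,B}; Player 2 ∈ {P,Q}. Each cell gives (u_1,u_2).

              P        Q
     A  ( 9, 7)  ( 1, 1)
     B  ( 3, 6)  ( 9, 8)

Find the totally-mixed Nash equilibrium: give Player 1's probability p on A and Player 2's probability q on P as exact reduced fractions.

P1 indiff ⇒ q·9+(1-q)·1 = q·3+(1-q)·9 ⇒ q(6) = (1-q)(8) ⇒ q = 4/7
P2 indiff ⇒ p·7+(1-p)·6 = p·1+(1-p)·8 ⇒ p(6) = (1-p)(2) ⇒ p = 1/4

P1 mixes 1/4 on A; P2 mixes 4/7 on P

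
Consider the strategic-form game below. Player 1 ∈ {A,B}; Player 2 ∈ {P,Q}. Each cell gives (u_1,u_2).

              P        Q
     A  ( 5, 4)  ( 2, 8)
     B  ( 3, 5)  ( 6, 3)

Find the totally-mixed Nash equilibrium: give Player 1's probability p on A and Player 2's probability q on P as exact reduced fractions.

p=1/3, q=2/3

P1 indiff ⇒ q·5+(1-q)·2 = q·3+(1-q)·6 ⇒ q(2) = (1-q)(4) ⇒ q = 2/3
P2 indiff ⇒ p·4+(1-p)·5 = p·8+(1-p)·3 ⇒ p(-4) = (1-p)(-2) ⇒ p = 1/3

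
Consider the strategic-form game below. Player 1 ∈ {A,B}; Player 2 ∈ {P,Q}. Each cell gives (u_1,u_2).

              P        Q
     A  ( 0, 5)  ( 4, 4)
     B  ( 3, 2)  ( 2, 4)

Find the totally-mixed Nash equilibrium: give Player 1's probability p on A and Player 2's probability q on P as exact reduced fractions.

P1 indiff ⇒ q·0+(1-q)·4 = q·3+(1-q)·2 ⇒ q(-3) = (1-q)(-2) ⇒ q = 2/5
P2 indiff ⇒ p·5+(1-p)·2 = p·4+(1-p)·4 ⇒ p(1) = (1-p)(2) ⇒ p = 2/3

P1 mixes 2/3 on A; P2 mixes 2/5 on P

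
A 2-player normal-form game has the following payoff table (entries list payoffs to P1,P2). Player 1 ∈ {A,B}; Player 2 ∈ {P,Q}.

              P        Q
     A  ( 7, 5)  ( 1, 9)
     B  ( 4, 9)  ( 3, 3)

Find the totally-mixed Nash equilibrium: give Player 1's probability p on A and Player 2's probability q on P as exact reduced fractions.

P1 mixes 3/5 on A; P2 mixes 2/5 on P

P1 indiff ⇒ q·7+(1-q)·1 = q·4+(1-q)·3 ⇒ q(3) = (1-q)(2) ⇒ q = 2/5
P2 indiff ⇒ p·5+(1-p)·9 = p·9+(1-p)·3 ⇒ p(-4) = (1-p)(-6) ⇒ p = 3/5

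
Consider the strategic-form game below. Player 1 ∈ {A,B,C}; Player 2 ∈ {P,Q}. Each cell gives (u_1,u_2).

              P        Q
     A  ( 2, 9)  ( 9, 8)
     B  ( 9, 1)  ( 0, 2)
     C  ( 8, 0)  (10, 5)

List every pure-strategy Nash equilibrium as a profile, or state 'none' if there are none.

Nash profiles: (C,Q)

(A,P): not NE [P1→B gives 9>2]
(A,Q): not NE [P1→C gives 10>9; P2→P gives 9>8]
(B,P): not NE [P2→Q gives 2>1]
(B,Q): not NE [P1→C gives 10>0]
(C,P): not NE [P1→B gives 9>8; P2→Q gives 5>0]
(C,Q): NE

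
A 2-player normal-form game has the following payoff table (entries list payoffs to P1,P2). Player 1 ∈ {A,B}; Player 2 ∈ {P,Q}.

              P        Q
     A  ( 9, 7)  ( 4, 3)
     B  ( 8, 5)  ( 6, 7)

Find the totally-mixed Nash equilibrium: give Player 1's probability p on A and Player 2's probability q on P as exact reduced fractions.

P1 indiff ⇒ q·9+(1-q)·4 = q·8+(1-q)·6 ⇒ q(1) = (1-q)(2) ⇒ q = 2/3
P2 indiff ⇒ p·7+(1-p)·5 = p·3+(1-p)·7 ⇒ p(4) = (1-p)(2) ⇒ p = 1/3

P1 mixes 1/3 on A; P2 mixes 2/3 on P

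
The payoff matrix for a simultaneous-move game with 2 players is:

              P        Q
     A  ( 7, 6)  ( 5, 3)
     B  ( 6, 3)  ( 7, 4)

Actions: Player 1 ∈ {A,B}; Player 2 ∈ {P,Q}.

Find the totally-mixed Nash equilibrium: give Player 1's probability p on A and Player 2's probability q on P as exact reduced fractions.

P1 indiff ⇒ q·7+(1-q)·5 = q·6+(1-q)·7 ⇒ q(1) = (1-q)(2) ⇒ q = 2/3
P2 indiff ⇒ p·6+(1-p)·3 = p·3+(1-p)·4 ⇒ p(3) = (1-p)(1) ⇒ p = 1/4

(p,q) = (1/4, 2/3)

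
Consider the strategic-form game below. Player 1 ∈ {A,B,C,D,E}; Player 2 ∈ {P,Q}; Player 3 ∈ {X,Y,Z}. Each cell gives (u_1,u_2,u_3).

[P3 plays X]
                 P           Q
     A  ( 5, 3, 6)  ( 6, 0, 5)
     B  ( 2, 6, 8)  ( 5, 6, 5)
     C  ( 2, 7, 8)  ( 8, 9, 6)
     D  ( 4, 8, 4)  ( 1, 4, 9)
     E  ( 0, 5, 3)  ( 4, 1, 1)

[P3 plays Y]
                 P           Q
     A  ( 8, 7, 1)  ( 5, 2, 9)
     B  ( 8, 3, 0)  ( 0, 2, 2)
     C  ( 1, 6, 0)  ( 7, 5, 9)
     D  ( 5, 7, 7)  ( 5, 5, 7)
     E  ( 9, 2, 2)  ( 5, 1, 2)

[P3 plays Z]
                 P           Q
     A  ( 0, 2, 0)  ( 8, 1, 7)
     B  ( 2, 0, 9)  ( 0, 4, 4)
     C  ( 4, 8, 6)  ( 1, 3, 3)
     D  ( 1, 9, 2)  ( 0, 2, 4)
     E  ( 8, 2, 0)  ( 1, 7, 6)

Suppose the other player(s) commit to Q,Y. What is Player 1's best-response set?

u_1(A vs Q,Y) = 5
u_1(B vs Q,Y) = 0
u_1(C vs Q,Y) = 7
u_1(D vs Q,Y) = 5
u_1(E vs Q,Y) = 5
max payoff 7 at {C}

argmax u_1 = {C}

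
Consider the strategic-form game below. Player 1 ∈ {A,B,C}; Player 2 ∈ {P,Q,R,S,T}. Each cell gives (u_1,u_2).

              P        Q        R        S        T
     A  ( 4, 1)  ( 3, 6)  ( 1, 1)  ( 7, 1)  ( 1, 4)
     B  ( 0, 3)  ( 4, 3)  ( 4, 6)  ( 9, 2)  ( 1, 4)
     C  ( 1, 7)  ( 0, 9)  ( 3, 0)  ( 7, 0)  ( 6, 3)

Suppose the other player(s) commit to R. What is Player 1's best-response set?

u_1(A vs R) = 1
u_1(B vs R) = 4
u_1(C vs R) = 3
max payoff 4 at {B}

argmax u_1 = {B}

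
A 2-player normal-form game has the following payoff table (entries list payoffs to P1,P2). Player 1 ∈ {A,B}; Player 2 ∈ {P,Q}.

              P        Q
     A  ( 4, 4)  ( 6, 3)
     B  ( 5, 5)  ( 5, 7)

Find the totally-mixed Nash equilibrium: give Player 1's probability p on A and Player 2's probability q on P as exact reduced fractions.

P1 indiff ⇒ q·4+(1-q)·6 = q·5+(1-q)·5 ⇒ q(-1) = (1-q)(-1) ⇒ q = 1/2
P2 indiff ⇒ p·4+(1-p)·5 = p·3+(1-p)·7 ⇒ p(1) = (1-p)(2) ⇒ p = 2/3

P1 mixes 2/3 on A; P2 mixes 1/2 on P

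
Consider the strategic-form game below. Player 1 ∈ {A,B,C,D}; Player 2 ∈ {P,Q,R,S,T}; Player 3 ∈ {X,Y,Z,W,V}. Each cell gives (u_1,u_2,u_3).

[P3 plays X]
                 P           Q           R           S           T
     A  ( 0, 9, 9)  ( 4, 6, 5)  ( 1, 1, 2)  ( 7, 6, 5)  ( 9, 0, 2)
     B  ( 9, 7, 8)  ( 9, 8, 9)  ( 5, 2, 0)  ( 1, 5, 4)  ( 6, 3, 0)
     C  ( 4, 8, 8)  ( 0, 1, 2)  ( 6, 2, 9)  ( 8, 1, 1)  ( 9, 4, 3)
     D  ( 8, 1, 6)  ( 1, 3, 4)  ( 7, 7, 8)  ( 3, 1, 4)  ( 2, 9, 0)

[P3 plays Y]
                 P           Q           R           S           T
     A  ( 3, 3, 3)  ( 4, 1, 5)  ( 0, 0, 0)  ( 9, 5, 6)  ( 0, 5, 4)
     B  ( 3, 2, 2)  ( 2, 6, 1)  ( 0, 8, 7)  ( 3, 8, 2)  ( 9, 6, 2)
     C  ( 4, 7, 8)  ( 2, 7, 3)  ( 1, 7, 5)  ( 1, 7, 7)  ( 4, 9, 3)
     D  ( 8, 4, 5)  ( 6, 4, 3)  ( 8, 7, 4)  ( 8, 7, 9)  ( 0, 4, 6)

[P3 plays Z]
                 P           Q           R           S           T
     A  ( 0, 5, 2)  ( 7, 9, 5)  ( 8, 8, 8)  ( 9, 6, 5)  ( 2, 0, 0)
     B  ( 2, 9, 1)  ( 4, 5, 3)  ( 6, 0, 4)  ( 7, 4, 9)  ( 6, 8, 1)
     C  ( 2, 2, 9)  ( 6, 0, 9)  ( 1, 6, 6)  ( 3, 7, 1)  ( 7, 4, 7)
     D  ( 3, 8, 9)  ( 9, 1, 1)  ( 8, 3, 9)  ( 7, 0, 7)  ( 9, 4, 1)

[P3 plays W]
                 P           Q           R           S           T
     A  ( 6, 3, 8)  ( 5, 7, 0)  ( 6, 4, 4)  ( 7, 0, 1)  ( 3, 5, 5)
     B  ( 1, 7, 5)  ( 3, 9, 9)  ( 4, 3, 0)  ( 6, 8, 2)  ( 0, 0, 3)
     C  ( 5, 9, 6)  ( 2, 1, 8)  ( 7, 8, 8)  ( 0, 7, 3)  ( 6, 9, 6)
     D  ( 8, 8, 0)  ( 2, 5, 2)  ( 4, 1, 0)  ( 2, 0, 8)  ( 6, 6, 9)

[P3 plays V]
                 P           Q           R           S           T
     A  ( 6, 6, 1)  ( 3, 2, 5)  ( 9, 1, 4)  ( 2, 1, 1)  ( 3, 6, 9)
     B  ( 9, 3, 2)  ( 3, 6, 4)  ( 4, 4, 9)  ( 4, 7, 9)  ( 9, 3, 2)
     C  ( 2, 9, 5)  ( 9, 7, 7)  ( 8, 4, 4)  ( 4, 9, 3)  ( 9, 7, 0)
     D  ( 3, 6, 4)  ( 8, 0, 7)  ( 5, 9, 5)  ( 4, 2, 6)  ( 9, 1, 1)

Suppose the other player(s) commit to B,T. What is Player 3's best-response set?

BR_3 = {W}

u_3(X vs B,T) = 0
u_3(Y vs B,T) = 2
u_3(Z vs B,T) = 1
u_3(W vs B,T) = 3
u_3(V vs B,T) = 2
max payoff 3 at {W}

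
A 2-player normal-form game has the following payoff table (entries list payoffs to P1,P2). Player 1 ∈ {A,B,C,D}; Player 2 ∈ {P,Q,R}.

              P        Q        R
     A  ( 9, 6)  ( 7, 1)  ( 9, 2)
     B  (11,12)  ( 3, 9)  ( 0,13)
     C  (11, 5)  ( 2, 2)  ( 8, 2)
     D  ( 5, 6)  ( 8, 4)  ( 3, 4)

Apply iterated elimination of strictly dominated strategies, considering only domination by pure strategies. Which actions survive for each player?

Survivors P1:{A,B,C} P2:{P,R}

P2 drop Q (P beats it: A:6>1 B:12>9 C:5>2 D:6>4)
P1 drop D (A beats it: P:9>5 R:9>3)
P1→{A,B,C} P2→{P,R}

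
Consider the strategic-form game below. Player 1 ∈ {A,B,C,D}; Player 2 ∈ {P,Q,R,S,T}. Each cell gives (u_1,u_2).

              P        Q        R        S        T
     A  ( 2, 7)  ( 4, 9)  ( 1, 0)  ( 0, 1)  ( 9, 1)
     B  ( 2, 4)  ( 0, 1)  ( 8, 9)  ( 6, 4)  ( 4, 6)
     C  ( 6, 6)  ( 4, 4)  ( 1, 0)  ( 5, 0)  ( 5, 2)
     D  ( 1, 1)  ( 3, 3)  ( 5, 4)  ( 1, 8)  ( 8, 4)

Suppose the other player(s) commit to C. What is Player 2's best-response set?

argmax u_2 = {P}

u_2(P vs C) = 6
u_2(Q vs C) = 4
u_2(R vs C) = 0
u_2(S vs C) = 0
u_2(T vs C) = 2
max payoff 6 at {P}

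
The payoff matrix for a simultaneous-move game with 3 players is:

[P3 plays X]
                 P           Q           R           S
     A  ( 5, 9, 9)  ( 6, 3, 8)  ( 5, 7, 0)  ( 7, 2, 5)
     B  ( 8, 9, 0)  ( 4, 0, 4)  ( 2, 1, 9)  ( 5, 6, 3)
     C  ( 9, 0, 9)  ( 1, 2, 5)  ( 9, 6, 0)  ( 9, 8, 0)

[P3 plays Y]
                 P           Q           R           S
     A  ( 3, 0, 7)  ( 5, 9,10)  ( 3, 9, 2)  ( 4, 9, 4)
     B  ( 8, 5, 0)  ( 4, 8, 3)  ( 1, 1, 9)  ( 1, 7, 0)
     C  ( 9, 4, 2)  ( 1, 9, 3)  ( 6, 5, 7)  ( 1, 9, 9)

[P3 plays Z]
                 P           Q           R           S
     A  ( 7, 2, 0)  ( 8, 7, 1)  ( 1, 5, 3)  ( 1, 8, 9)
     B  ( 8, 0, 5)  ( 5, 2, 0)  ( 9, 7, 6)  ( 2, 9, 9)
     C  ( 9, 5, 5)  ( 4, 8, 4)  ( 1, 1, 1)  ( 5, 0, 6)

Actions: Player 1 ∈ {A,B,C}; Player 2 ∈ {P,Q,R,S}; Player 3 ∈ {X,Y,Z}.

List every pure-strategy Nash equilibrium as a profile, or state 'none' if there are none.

NE set: (A,Q,Y)

(A,P,X): not NE [P1→C gives 9>5]
(A,P,Y): not NE [P1→C gives 9>3; P2→S gives 9>0; P3→X gives 9>7]
(A,P,Z): not NE [P1→C gives 9>7; P2→S gives 8>2; P3→X gives 9>0]
(A,Q,X): not NE [P2→P gives 9>3; P3→Y gives 10>8]
(A,Q,Y): NE
(A,Q,Z): not NE [P2→S gives 8>7; P3→Y gives 10>1]
(A,R,X): not NE [P1→C gives 9>5; P2→P gives 9>7; P3→Z gives 3>0]
(A,R,Y): not NE [P1→C gives 6>3; P3→Z gives 3>2]
(A,R,Z): not NE [P1→B gives 9>1; P2→S gives 8>5]
(A,S,X): not NE [P1→C gives 9>7; P2→P gives 9>2; P3→Z gives 9>5]
(A,S,Y): not NE [P3→Z gives 9>4]
(A,S,Z): not NE [P1→C gives 5>1]
(B,P,X): not NE [P1→C gives 9>8; P3→Z gives 5>0]
(B,P,Y): not NE [P1→C gives 9>8; P2→Q gives 8>5; P3→Z gives 5>0]
(B,P,Z): not NE [P1→C gives 9>8; P2→S gives 9>0]
(B,Q,X): not NE [P1→A gives 6>4; P2→P gives 9>0]
(B,Q,Y): not NE [P1→A gives 5>4; P3→X gives 4>3]
(B,Q,Z): not NE [P1→A gives 8>5; P2→S gives 9>2; P3→X gives 4>0]
(B,R,X): not NE [P1→C gives 9>2; P2→P gives 9>1]
(B,R,Y): not NE [P1→C gives 6>1; P2→Q gives 8>1]
(B,R,Z): not NE [P2→S gives 9>7; P3→Y gives 9>6]
(B,S,X): not NE [P1→C gives 9>5; P2→P gives 9>6; P3→Z gives 9>3]
(B,S,Y): not NE [P1→A gives 4>1; P2→Q gives 8>7; P3→Z gives 9>0]
(B,S,Z): not NE [P1→C gives 5>2]
(C,P,X): not NE [P2→S gives 8>0]
(C,P,Y): not NE [P2→S gives 9>4; P3→X gives 9>2]
(C,P,Z): not NE [P2→Q gives 8>5; P3→X gives 9>5]
(C,Q,X): not NE [P1→A gives 6>1; P2→S gives 8>2]
(C,Q,Y): not NE [P1→A gives 5>1; P3→X gives 5>3]
(C,Q,Z): not NE [P1→A gives 8>4; P3→X gives 5>4]
(C,R,X): not NE [P2→S gives 8>6; P3→Y gives 7>0]
(C,R,Y): not NE [P2→S gives 9>5]
(C,R,Z): not NE [P1→B gives 9>1; P2→Q gives 8>1; P3→Y gives 7>1]
(C,S,X): not NE [P3→Y gives 9>0]
(C,S,Y): not NE [P1→A gives 4>1]
(C,S,Z): not NE [P2→Q gives 8>0; P3→Y gives 9>6]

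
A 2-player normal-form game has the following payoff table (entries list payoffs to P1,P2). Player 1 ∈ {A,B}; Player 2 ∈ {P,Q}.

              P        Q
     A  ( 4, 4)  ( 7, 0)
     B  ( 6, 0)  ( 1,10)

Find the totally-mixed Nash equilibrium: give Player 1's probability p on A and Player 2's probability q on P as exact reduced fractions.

P1 indiff ⇒ q·4+(1-q)·7 = q·6+(1-q)·1 ⇒ q(-2) = (1-q)(-6) ⇒ q = 3/4
P2 indiff ⇒ p·4+(1-p)·0 = p·0+(1-p)·10 ⇒ p(4) = (1-p)(10) ⇒ p = 5/7

p=5/7, q=3/4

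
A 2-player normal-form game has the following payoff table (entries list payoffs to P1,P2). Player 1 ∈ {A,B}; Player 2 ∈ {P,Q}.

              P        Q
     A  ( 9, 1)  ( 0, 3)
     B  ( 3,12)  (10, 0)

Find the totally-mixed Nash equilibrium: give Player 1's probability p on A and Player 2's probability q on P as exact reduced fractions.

P1 indiff ⇒ q·9+(1-q)·0 = q·3+(1-q)·10 ⇒ q(6) = (1-q)(10) ⇒ q = 5/8
P2 indiff ⇒ p·1+(1-p)·12 = p·3+(1-p)·0 ⇒ p(-2) = (1-p)(-12) ⇒ p = 6/7

P1 mixes 6/7 on A; P2 mixes 5/8 on P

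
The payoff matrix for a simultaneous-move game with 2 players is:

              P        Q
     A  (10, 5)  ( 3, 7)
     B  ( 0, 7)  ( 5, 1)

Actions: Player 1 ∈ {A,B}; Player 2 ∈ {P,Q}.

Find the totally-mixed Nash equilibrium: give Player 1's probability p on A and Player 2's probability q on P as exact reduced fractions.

P1 mixes 3/4 on A; P2 mixes 1/6 on P

P1 indiff ⇒ q·10+(1-q)·3 = q·0+(1-q)·5 ⇒ q(10) = (1-q)(2) ⇒ q = 1/6
P2 indiff ⇒ p·5+(1-p)·7 = p·7+(1-p)·1 ⇒ p(-2) = (1-p)(-6) ⇒ p = 3/4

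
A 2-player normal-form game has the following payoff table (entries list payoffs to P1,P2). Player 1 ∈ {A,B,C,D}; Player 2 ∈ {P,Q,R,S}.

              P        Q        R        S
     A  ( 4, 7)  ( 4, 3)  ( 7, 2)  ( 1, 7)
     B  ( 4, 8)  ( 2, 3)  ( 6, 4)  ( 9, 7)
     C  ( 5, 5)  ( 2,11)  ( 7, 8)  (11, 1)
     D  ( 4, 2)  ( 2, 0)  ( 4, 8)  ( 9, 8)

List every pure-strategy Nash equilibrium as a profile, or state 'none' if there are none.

(A,P): not NE [P1→C gives 5>4]
(A,Q): not NE [P2→S gives 7>3]
(A,R): not NE [P2→S gives 7>2]
(A,S): not NE [P1→C gives 11>1]
(B,P): not NE [P1→C gives 5>4]
(B,Q): not NE [P1→A gives 4>2; P2→P gives 8>3]
(B,R): not NE [P1→C gives 7>6; P2→P gives 8>4]
(B,S): not NE [P1→C gives 11>9; P2→P gives 8>7]
(C,P): not NE [P2→Q gives 11>5]
(C,Q): not NE [P1→A gives 4>2]
(C,R): not NE [P2→Q gives 11>8]
(C,S): not NE [P2→Q gives 11>1]
(D,P): not NE [P1→C gives 5>4; P2→S gives 8>2]
(D,Q): not NE [P1→A gives 4>2; P2→S gives 8>0]
(D,R): not NE [P1→C gives 7>4]
(D,S): not NE [P1→C gives 11>9]

PSNE: ∅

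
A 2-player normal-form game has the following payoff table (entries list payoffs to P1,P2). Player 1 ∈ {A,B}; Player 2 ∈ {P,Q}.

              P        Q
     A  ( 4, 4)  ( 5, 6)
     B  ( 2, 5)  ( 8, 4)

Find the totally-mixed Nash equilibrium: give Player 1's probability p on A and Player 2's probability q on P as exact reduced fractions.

(p,q) = (1/3, 3/5)

P1 indiff ⇒ q·4+(1-q)·5 = q·2+(1-q)·8 ⇒ q(2) = (1-q)(3) ⇒ q = 3/5
P2 indiff ⇒ p·4+(1-p)·5 = p·6+(1-p)·4 ⇒ p(-2) = (1-p)(-1) ⇒ p = 1/3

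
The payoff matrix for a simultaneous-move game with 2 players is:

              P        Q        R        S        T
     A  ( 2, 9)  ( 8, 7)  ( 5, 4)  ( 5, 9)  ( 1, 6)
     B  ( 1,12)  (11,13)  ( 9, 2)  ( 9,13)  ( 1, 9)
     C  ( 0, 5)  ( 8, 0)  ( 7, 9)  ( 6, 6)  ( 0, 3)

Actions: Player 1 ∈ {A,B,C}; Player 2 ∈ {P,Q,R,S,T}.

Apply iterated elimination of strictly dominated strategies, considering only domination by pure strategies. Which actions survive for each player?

Survivors P1:{A,B} P2:{P,Q,S}

P1 drop C (B beats it: P:1>0 Q:11>8 R:9>7 S:9>6 T:1>0)
P2 drop R (P beats it: A:9>4 B:12>2)
P2 drop T (P beats it: A:9>6 B:12>9)
P1→{A,B} P2→{P,Q,S}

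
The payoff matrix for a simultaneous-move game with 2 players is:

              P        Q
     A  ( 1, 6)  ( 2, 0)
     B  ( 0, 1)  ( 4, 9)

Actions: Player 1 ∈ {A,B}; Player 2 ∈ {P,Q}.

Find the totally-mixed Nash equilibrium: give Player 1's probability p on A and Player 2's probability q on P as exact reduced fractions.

P1 indiff ⇒ q·1+(1-q)·2 = q·0+(1-q)·4 ⇒ q(1) = (1-q)(2) ⇒ q = 2/3
P2 indiff ⇒ p·6+(1-p)·1 = p·0+(1-p)·9 ⇒ p(6) = (1-p)(8) ⇒ p = 4/7

P1 mixes 4/7 on A; P2 mixes 2/3 on P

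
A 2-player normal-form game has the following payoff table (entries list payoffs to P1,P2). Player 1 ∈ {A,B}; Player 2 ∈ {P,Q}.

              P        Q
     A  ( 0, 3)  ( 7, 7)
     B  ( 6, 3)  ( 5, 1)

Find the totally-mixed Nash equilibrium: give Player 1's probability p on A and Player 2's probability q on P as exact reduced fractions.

P1 indiff ⇒ q·0+(1-q)·7 = q·6+(1-q)·5 ⇒ q(-6) = (1-q)(-2) ⇒ q = 1/4
P2 indiff ⇒ p·3+(1-p)·3 = p·7+(1-p)·1 ⇒ p(-4) = (1-p)(-2) ⇒ p = 1/3

(p,q) = (1/3, 1/4)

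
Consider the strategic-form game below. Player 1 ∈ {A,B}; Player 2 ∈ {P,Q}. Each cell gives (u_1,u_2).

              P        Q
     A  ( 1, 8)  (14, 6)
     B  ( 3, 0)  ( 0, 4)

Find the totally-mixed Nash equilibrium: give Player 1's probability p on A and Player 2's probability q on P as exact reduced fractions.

(p,q) = (2/3, 7/8)

P1 indiff ⇒ q·1+(1-q)·14 = q·3+(1-q)·0 ⇒ q(-2) = (1-q)(-14) ⇒ q = 7/8
P2 indiff ⇒ p·8+(1-p)·0 = p·6+(1-p)·4 ⇒ p(2) = (1-p)(4) ⇒ p = 2/3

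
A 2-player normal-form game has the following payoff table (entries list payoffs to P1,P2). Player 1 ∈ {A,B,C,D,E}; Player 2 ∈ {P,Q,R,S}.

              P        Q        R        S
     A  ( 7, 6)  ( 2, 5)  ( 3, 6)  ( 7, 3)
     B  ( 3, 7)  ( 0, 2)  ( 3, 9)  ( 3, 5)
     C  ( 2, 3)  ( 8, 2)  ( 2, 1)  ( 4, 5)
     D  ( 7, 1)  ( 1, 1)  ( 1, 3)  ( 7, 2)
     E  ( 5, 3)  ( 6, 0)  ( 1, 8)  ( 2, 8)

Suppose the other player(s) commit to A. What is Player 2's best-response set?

argmax u_2 = {P,R}

u_2(P vs A) = 6
u_2(Q vs A) = 5
u_2(R vs A) = 6
u_2(S vs A) = 3
max payoff 6 at {P,R}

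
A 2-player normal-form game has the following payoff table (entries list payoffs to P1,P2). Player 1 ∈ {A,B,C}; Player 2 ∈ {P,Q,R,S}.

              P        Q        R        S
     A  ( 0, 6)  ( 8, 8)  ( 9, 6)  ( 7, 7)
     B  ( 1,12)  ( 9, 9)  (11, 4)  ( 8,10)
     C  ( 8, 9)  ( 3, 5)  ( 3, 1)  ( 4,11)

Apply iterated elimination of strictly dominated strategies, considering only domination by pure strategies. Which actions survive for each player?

P1 drop A (B beats it: P:1>0 Q:9>8 R:11>9 S:8>7)
P2 drop Q (P beats it: B:12>9 C:9>5)
P2 drop R (P beats it: B:12>4 C:9>1)
P1→{B,C} P2→{P,S}

Remaining: P1:{B,C} P2:{P,S}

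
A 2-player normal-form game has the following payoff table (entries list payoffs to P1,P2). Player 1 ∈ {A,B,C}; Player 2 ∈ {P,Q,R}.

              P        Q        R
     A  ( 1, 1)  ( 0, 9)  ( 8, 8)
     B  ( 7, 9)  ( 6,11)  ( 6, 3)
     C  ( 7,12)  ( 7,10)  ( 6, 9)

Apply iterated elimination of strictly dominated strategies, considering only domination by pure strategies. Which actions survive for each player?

P2 drop R (Q beats it: A:9>8 B:11>3 C:10>9)
P1 drop A (B beats it: P:7>1 Q:6>0)
P1→{B,C} P2→{P,Q}

IESDS → P1:{B,C} P2:{P,Q}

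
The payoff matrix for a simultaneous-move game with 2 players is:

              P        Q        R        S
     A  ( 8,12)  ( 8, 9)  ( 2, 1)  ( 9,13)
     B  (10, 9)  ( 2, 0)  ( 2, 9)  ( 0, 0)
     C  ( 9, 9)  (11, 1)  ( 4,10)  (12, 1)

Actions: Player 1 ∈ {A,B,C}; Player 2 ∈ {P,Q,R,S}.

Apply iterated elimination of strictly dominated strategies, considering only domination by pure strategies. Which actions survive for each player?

P1 drop A (C beats it: P:9>8 Q:11>8 R:4>2 S:12>9)
P2 drop Q (P beats it: B:9>0 C:9>1)
P2 drop S (P beats it: B:9>0 C:9>1)
P1→{B,C} P2→{P,R}

Survivors P1:{B,C} P2:{P,R}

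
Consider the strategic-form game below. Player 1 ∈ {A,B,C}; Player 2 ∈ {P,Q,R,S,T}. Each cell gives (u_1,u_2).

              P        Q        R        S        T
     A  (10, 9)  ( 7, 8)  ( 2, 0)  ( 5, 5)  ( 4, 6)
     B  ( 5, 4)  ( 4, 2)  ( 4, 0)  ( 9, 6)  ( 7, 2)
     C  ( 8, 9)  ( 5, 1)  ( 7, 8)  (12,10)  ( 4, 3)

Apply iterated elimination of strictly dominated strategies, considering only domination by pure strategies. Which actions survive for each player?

IESDS → P1:{A,C} P2:{P,S}

P2 drop Q (P beats it: A:9>8 B:4>2 C:9>1)
P2 drop R (P beats it: A:9>0 B:4>0 C:9>8)
P2 drop T (P beats it: A:9>6 B:4>2 C:9>3)
P1 drop B (C beats it: P:8>5 S:12>9)
P1→{A,C} P2→{P,S}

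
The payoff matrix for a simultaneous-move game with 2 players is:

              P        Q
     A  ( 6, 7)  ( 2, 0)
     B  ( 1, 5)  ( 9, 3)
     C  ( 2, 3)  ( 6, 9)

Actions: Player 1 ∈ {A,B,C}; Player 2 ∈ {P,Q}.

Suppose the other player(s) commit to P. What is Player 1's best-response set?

u_1(A vs P) = 6
u_1(B vs P) = 1
u_1(C vs P) = 2
max payoff 6 at {A}

BR_1 = {A}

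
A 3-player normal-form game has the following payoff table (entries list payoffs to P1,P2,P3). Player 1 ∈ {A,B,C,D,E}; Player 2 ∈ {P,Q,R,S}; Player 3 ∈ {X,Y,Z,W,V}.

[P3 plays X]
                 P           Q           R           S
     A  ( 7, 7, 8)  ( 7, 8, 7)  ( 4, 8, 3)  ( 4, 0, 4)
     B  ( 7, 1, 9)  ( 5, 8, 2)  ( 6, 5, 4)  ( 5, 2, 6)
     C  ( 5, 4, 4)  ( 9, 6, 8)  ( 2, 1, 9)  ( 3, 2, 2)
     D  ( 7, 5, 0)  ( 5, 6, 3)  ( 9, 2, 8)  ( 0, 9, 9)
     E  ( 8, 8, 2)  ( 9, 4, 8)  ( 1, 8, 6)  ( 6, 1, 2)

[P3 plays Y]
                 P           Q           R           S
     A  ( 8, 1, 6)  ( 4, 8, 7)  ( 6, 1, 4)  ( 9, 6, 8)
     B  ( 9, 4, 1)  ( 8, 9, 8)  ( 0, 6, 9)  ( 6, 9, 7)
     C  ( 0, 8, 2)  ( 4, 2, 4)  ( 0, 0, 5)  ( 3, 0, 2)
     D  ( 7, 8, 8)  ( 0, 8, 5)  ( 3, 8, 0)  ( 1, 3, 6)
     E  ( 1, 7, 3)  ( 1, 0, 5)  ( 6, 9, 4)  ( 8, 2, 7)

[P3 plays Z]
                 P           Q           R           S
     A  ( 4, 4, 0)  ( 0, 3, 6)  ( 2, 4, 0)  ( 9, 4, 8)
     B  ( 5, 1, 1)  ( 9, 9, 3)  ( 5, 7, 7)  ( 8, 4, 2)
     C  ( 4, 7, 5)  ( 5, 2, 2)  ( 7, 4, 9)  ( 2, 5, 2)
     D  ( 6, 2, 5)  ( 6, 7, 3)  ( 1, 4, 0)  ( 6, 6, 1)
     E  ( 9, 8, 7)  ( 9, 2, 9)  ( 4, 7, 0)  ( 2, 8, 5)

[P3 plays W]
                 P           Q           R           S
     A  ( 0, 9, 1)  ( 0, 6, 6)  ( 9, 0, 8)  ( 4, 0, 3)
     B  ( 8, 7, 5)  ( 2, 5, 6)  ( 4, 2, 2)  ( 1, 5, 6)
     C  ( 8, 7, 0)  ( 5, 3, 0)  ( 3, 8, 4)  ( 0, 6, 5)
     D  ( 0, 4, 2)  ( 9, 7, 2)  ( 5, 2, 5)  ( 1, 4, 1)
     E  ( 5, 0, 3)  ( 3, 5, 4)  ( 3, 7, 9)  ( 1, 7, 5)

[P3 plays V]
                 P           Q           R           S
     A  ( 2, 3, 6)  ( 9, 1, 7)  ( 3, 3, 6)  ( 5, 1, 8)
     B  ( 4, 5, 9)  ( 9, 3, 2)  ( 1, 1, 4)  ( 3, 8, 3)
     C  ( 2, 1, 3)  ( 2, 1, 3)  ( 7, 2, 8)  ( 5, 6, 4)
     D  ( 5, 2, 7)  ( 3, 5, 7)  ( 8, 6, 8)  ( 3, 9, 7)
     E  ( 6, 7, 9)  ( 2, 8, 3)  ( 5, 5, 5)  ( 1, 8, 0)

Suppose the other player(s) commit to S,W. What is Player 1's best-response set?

P1 best: {A}

u_1(A vs S,W) = 4
u_1(B vs S,W) = 1
u_1(C vs S,W) = 0
u_1(D vs S,W) = 1
u_1(E vs S,W) = 1
max payoff 4 at {A}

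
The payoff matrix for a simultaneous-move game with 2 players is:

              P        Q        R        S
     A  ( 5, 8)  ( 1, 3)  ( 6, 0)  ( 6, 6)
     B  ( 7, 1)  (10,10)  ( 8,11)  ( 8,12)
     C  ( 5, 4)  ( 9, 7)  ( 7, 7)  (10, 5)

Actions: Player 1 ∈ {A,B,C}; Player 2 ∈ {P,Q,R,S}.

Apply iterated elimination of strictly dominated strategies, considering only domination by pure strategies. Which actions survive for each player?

Survivors P1:{B,C} P2:{Q,R,S}

P1 drop A (B beats it: P:7>5 Q:10>1 R:8>6 S:8>6)
P2 drop P (Q beats it: B:10>1 C:7>4)
P1→{B,C} P2→{Q,R,S}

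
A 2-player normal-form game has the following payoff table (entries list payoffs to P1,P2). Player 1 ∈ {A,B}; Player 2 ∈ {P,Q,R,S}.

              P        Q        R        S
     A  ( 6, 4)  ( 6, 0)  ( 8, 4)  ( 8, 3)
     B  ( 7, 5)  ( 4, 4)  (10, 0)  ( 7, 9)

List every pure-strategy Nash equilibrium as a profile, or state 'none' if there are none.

PSNE: ∅

(A,P): not NE [P1→B gives 7>6]
(A,Q): not NE [P2→R gives 4>0]
(A,R): not NE [P1→B gives 10>8]
(A,S): not NE [P2→R gives 4>3]
(B,P): not NE [P2→S gives 9>5]
(B,Q): not NE [P1→A gives 6>4; P2→S gives 9>4]
(B,R): not NE [P2→S gives 9>0]
(B,S): not NE [P1→A gives 8>7]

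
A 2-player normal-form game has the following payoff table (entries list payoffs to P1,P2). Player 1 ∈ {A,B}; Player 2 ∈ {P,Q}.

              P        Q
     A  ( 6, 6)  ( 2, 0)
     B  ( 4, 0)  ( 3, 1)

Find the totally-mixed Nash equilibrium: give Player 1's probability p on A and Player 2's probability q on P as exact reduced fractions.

p=1/7, q=1/3

P1 indiff ⇒ q·6+(1-q)·2 = q·4+(1-q)·3 ⇒ q(2) = (1-q)(1) ⇒ q = 1/3
P2 indiff ⇒ p·6+(1-p)·0 = p·0+(1-p)·1 ⇒ p(6) = (1-p)(1) ⇒ p = 1/7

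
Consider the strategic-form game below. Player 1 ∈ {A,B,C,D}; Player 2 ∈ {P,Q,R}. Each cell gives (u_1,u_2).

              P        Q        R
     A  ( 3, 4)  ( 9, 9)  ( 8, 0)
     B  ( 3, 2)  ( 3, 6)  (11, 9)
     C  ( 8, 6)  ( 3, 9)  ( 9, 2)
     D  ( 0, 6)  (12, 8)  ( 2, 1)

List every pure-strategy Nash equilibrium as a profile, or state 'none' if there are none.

(A,P): not NE [P1→C gives 8>3; P2→Q gives 9>4]
(A,Q): not NE [P1→D gives 12>9]
(A,R): not NE [P1→B gives 11>8; P2→Q gives 9>0]
(B,P): not NE [P1→C gives 8>3; P2→R gives 9>2]
(B,Q): not NE [P1→D gives 12>3; P2→R gives 9>6]
(B,R): NE
(C,P): not NE [P2→Q gives 9>6]
(C,Q): not NE [P1→D gives 12>3]
(C,R): not NE [P1→B gives 11>9; P2→Q gives 9>2]
(D,P): not NE [P1→C gives 8>0; P2→Q gives 8>6]
(D,Q): NE
(D,R): not NE [P1→B gives 11>2; P2→Q gives 8>1]

Nash profiles: (B,R), (D,Q)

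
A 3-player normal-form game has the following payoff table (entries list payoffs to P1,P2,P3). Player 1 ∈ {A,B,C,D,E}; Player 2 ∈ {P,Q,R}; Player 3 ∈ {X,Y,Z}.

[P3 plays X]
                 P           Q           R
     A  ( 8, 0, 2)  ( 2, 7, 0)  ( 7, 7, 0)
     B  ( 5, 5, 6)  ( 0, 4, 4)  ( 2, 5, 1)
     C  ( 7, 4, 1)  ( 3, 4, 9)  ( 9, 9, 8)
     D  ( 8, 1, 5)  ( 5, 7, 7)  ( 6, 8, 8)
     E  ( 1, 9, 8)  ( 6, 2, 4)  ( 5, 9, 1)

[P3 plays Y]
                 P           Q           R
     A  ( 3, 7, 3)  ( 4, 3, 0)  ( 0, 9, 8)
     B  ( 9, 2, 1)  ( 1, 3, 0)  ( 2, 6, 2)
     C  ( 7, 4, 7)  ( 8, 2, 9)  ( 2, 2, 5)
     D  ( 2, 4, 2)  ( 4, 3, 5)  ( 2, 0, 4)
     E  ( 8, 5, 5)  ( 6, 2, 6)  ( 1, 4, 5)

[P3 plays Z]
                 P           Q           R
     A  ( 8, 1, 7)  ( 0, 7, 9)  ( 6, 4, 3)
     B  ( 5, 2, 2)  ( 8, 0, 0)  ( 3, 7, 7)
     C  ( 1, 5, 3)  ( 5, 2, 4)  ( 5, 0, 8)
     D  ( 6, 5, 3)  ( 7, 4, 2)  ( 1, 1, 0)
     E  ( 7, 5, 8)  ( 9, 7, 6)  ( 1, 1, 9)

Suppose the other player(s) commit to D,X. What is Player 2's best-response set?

BR_2 = {R}

u_2(P vs D,X) = 1
u_2(Q vs D,X) = 7
u_2(R vs D,X) = 8
max payoff 8 at {R}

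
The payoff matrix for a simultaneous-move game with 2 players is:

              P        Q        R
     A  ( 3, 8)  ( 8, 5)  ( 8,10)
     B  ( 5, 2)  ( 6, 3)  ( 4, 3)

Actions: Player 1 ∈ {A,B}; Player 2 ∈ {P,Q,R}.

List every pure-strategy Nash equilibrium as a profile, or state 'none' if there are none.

NE set: (A,R)

(A,P): not NE [P1→B gives 5>3; P2→R gives 10>8]
(A,Q): not NE [P2→R gives 10>5]
(A,R): NE
(B,P): not NE [P2→R gives 3>2]
(B,Q): not NE [P1→A gives 8>6]
(B,R): not NE [P1→A gives 8>4]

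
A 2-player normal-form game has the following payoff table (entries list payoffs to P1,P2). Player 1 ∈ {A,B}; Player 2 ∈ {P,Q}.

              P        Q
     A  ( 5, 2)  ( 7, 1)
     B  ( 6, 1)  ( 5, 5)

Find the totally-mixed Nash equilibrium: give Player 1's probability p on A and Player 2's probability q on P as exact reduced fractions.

P1 indiff ⇒ q·5+(1-q)·7 = q·6+(1-q)·5 ⇒ q(-1) = (1-q)(-2) ⇒ q = 2/3
P2 indiff ⇒ p·2+(1-p)·1 = p·1+(1-p)·5 ⇒ p(1) = (1-p)(4) ⇒ p = 4/5

P1 mixes 4/5 on A; P2 mixes 2/3 on P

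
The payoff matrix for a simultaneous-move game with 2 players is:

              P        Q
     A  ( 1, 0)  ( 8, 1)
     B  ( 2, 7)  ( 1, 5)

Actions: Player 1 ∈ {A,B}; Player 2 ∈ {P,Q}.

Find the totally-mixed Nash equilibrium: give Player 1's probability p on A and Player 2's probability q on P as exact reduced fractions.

P1 indiff ⇒ q·1+(1-q)·8 = q·2+(1-q)·1 ⇒ q(-1) = (1-q)(-7) ⇒ q = 7/8
P2 indiff ⇒ p·0+(1-p)·7 = p·1+(1-p)·5 ⇒ p(-1) = (1-p)(-2) ⇒ p = 2/3

p=2/3, q=7/8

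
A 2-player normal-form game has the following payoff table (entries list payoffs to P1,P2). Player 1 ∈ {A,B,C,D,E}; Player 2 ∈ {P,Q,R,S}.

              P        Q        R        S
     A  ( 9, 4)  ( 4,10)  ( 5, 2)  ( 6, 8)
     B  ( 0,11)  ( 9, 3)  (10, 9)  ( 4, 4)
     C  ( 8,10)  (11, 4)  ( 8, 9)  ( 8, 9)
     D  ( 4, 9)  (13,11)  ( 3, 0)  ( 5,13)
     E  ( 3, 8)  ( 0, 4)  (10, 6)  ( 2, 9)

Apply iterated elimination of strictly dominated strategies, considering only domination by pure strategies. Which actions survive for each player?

Remaining: P1:{A,C,D} P2:{P,Q,S}

P2 drop R (P beats it: A:4>2 B:11>9 C:10>9 D:9>0 E:8>6)
P1 drop B (C beats it: P:8>0 Q:11>9 S:8>4)
P1 drop E (A beats it: P:9>3 Q:4>0 S:6>2)
P1→{A,C,D} P2→{P,Q,S}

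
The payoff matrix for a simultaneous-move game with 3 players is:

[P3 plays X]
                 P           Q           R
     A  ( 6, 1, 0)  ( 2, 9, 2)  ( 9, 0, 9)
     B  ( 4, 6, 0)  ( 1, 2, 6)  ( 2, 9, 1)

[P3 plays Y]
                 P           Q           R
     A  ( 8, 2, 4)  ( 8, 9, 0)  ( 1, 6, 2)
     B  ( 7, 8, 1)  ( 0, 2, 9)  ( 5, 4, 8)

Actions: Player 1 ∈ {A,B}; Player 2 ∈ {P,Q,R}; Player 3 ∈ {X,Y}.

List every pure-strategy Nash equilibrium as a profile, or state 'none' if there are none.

NE set: (A,Q,X)

(A,P,X): not NE [P2→Q gives 9>1; P3→Y gives 4>0]
(A,P,Y): not NE [P2→Q gives 9>2]
(A,Q,X): NE
(A,Q,Y): not NE [P3→X gives 2>0]
(A,R,X): not NE [P2→Q gives 9>0]
(A,R,Y): not NE [P1→B gives 5>1; P2→Q gives 9>6; P3→X gives 9>2]
(B,P,X): not NE [P1→A gives 6>4; P2→R gives 9>6; P3→Y gives 1>0]
(B,P,Y): not NE [P1→A gives 8>7]
(B,Q,X): not NE [P1→A gives 2>1; P2→R gives 9>2; P3→Y gives 9>6]
(B,Q,Y): not NE [P1→A gives 8>0; P2→P gives 8>2]
(B,R,X): not NE [P1→A gives 9>2; P3→Y gives 8>1]
(B,R,Y): not NE [P2→P gives 8>4]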